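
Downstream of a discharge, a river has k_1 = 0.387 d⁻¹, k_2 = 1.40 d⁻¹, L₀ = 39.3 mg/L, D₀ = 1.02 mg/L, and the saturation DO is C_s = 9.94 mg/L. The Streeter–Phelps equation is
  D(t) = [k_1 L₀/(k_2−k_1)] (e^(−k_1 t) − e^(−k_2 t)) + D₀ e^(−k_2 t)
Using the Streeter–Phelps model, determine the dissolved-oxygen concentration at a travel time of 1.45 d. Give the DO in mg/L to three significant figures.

DO ≈ 3.21 mg/L

k_1 L₀/(k_2−k_1) = 0.387×39.3/(1.40−0.387) = 15.21/1.013 = 15.01 mg/L.
e^(−k_1 t) = e^(−0.387×1.450) = 0.5706; e^(−k_2 t) = e^(−1.40×1.450) = 0.1313.
D = 15.01 × (0.5706 − 0.1313) + 1.02 × 0.1313 = 6.594 + 0.1340 = 6.728 mg/L.
DO = C_s − D = 9.94 − 6.728 = 3.212 mg/L.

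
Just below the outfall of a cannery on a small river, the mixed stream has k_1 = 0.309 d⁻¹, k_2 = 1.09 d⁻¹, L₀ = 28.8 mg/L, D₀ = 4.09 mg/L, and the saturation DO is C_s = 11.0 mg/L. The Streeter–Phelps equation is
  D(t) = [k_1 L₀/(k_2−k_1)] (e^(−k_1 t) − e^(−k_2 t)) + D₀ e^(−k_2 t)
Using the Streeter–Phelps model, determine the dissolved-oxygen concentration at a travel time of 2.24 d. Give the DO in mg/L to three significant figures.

k_1 L₀/(k_2−k_1) = 0.309×28.8/(1.09−0.309) = 8.899/0.7810 = 11.39 mg/L.
e^(−k_1 t) = e^(−0.309×2.240) = 0.5005; e^(−k_2 t) = e^(−1.09×2.240) = 0.08702.
D = 11.39 × (0.5005 − 0.08702) + 4.09 × 0.08702 = 4.711 + 0.3559 = 5.067 mg/L.
DO = C_s − D = 11.0 − 5.067 = 5.933 mg/L.

DO ≈ 5.93 mg/L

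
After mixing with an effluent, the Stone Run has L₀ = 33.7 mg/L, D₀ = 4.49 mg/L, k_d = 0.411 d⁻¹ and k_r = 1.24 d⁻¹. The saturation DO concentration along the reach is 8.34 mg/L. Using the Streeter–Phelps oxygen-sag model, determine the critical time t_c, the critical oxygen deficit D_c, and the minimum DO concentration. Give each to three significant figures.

t_c ≈ 0.955 d; D_c ≈ 7.55 mg/L; min DO ≈ 0.795 mg/L

With k_r/k_d = 3.017 and 1 − D₀(k_r−k_d)/(k_d L₀) = 0.7313,
t_c = ln(3.017 × 0.7313) / (1.24 − 0.411) = ln(2.206) / 0.8290 = 0.7913/0.8290 = 0.9545 d.
D_c = (k_d/k_r) L₀ e^(−k_d t_c) = (0.411/1.24) × 33.7 × e^(−0.411×0.9545) = 0.3315 × 33.7 × 0.6755 = 7.545 mg/L.
Minimum DO = C_s − D_c = 8.34 − 7.545 = 0.7947 mg/L.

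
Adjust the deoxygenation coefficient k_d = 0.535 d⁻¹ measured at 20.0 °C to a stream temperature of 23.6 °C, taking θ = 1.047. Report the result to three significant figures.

k_d(T₂) = k_d(T₁) · θ^(T₂−T₁) = 0.535 × 1.047^(23.6−20.0)
= 0.535 × 1.047^3.60 = 0.535 × 1.180 = 0.6312 d⁻¹.

k_d ≈ 0.631 d⁻¹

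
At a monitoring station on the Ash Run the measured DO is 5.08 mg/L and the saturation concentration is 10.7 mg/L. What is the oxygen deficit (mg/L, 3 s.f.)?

D ≈ 5.62 mg/L

D = C_s − C = 10.7 − 5.08 = 5.62 mg/L.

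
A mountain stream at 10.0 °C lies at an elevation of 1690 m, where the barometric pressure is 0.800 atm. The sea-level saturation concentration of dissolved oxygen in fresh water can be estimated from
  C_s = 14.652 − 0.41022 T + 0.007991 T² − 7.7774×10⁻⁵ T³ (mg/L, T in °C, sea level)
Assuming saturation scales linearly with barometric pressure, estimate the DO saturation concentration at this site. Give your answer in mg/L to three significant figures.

C_s ≈ 9.02 mg/L

At sea level: C_s = 14.652 − 0.41022×10.0 + 0.007991×10.0² − 7.7774×10⁻⁵×10.0³ = 11.27 mg/L.
Pressure correction: C_s' = 11.27 × 0.800 = 9.017 mg/L.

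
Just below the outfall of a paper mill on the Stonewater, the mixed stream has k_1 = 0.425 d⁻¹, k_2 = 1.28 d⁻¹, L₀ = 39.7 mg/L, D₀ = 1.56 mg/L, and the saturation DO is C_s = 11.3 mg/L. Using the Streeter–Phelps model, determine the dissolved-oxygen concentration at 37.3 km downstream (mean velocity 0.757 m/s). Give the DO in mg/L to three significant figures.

DO ≈ 4.57 mg/L

Travel time t = x/v = 37.3 km / (0.757 m/s) = 37300 m / 0.757 m/s = 49270 s = 0.5703 d.
k_1 L₀/(k_2−k_1) = 0.425×39.7/(1.28−0.425) = 16.87/0.8550 = 19.73 mg/L.
e^(−k_1 t) = e^(−0.425×0.5703) = 0.7848; e^(−k_2 t) = e^(−1.28×0.5703) = 0.4819.
D = 19.73 × (0.7848 − 0.4819) + 1.56 × 0.4819 = 5.976 + 0.7518 = 6.728 mg/L.
DO = C_s − D = 11.3 − 6.728 = 4.572 mg/L.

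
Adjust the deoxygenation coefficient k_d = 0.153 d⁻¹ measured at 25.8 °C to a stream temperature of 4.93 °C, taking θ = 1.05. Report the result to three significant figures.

k_d(T₂) = k_d(T₁) · θ^(T₂−T₁) = 0.153 × 1.05^(4.93−25.8)
= 0.153 × 1.05^-20.9 = 0.153 × 0.3612 = 0.05527 d⁻¹.

k_d ≈ 0.0553 d⁻¹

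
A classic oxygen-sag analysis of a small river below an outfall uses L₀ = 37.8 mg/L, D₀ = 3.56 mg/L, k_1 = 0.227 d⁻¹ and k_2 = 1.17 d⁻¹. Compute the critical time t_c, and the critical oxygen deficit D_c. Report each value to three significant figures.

t_c = [1/(k_2−k_1)] ln[(k_2/k_1)(1 − D₀(k_2−k_1)/(k_1 L₀))]
= [1/(1.17−0.227)] ln[(1.17/0.227)(1 − 3.56×0.9430/(0.227×37.8))]
= (1/0.9430) ln[5.154 × 0.6088] = 1.060 × ln(3.138) = 1.060 × 1.143 = 1.213 d.
D_c = (k_1/k_2) L₀ e^(−k_1 t_c) = (0.227/1.17) × 37.8 × e^(−0.227×1.213) = 0.1940 × 37.8 × 0.7594 = 5.569 mg/L.

t_c ≈ 1.21 d; D_c ≈ 5.57 mg/L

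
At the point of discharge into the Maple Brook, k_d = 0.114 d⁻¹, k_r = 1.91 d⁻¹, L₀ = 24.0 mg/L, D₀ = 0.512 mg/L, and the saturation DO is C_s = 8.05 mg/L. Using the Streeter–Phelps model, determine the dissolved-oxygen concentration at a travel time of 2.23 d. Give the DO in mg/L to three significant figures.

DO ≈ 6.88 mg/L

k_d L₀/(k_r−k_d) = 0.114×24.0/(1.91−0.114) = 2.736/1.796 = 1.523 mg/L.
e^(−k_d t) = e^(−0.114×2.230) = 0.7755; e^(−k_r t) = e^(−1.91×2.230) = 0.01413.
D = 1.523 × (0.7755 − 0.01413) + 0.512 × 0.01413 = 1.160 + 0.007236 = 1.167 mg/L.
DO = C_s − D = 8.05 − 1.167 = 6.883 mg/L.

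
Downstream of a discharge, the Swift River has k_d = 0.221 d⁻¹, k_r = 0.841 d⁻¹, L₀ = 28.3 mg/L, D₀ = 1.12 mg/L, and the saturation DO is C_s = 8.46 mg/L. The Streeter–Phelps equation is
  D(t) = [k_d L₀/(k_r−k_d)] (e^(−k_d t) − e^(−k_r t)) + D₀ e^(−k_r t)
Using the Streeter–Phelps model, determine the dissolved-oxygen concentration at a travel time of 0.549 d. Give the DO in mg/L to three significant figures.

DO ≈ 5.18 mg/L

k_d L₀/(k_r−k_d) = 0.221×28.3/(0.841−0.221) = 6.254/0.6200 = 10.09 mg/L.
e^(−k_d t) = e^(−0.221×0.5490) = 0.8857; e^(−k_r t) = e^(−0.841×0.5490) = 0.6302.
D = 10.09 × (0.8857 − 0.6302) + 1.12 × 0.6302 = 2.578 + 0.7058 = 3.284 mg/L.
DO = C_s − D = 8.46 − 3.284 = 5.176 mg/L.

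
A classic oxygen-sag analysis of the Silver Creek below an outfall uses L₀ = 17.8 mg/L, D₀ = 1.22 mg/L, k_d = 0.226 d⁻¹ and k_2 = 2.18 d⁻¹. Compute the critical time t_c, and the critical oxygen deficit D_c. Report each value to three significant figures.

t_c = [1/(k_2−k_d)] ln[(k_2/k_d)(1 − D₀(k_2−k_d)/(k_d L₀))]
= [1/(2.18−0.226)] ln[(2.18/0.226)(1 − 1.22×1.954/(0.226×17.8))]
= (1/1.954) ln[9.646 × 0.4074] = 0.5118 × ln(3.930) = 0.5118 × 1.369 = 0.7004 d.
D_c = (k_d/k_2) L₀ e^(−k_d t_c) = (0.226/2.18) × 17.8 × e^(−0.226×0.7004) = 0.1037 × 17.8 × 0.8536 = 1.575 mg/L.

t_c ≈ 0.700 d; D_c ≈ 1.58 mg/L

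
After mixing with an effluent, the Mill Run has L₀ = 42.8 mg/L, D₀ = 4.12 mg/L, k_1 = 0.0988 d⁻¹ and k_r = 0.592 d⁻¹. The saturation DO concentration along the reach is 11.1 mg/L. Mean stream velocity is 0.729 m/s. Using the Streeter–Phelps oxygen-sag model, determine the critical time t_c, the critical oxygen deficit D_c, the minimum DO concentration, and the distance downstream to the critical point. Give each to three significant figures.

t_c ≈ 2.30 d; D_c ≈ 5.69 mg/L; min DO ≈ 5.41 mg/L; x_c ≈ 145 km

t_c = [1/(k_r−k_1)] ln[(k_r/k_1)(1 − D₀(k_r−k_1)/(k_1 L₀))]
= [1/(0.592−0.0988)] ln[(0.592/0.0988)(1 − 4.12×0.4932/(0.0988×42.8))]
= (1/0.4932) ln[5.992 × 0.5195] = 2.028 × ln(3.113) = 2.028 × 1.135 = 2.302 d.
L(t_c) = L₀ e^(−k_1 t_c) = 42.8 × 0.7966 = 34.09 mg/L, and at the critical point k_r D_c = k_1 L, so D_c = (0.0988/0.592) × 34.09 = 5.690 mg/L.
Minimum DO = C_s − D_c = 11.1 − 5.690 = 5.410 mg/L.
x_c = v t_c = 0.729 m/s × 2.302 d × 86400 s/d = 145000 m ≈ 145 km.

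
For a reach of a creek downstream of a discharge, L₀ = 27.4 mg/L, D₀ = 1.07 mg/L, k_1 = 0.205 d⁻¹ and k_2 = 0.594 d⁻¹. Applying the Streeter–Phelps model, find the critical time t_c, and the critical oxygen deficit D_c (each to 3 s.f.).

t_c ≈ 2.54 d; D_c ≈ 5.62 mg/L

With k_2/k_1 = 2.898 and 1 − D₀(k_2−k_1)/(k_1 L₀) = 0.9259,
t_c = ln(2.898 × 0.9259) / (0.594 − 0.205) = ln(2.683) / 0.3890 = 0.9869/0.3890 = 2.537 d.
D_c = (k_1/k_2) L₀ e^(−k_1 t_c) = (0.205/0.594) × 27.4 × e^(−0.205×2.537) = 0.3451 × 27.4 × 0.5945 = 5.621 mg/L.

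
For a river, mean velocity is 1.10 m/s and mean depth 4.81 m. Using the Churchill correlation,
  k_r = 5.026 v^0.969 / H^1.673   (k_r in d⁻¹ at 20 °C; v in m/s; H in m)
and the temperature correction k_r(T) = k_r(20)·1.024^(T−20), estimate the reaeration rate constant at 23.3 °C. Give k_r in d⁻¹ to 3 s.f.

k_r ≈ 0.431 d⁻¹

k_r(20) = 5.026 × 1.10^0.969 / 4.81^1.673 = 5.026 × 1.097 / 13.84 = 0.3982 d⁻¹.
k_r(23.3) = 0.3982 × 1.024^(23.3−20) = 0.3982 × 1.081 = 0.4306 d⁻¹.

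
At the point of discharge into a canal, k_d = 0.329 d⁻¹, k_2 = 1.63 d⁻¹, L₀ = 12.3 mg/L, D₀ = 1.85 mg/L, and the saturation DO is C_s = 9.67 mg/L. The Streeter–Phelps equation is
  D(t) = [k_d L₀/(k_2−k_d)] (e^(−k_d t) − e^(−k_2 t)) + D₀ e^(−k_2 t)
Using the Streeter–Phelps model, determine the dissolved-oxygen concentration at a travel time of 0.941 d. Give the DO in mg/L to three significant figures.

DO ≈ 7.66 mg/L

k_d L₀/(k_2−k_d) = 0.329×12.3/(1.63−0.329) = 4.047/1.301 = 3.110 mg/L.
e^(−k_d t) = e^(−0.329×0.9410) = 0.7337; e^(−k_2 t) = e^(−1.63×0.9410) = 0.2157.
D = 3.110 × (0.7337 − 0.2157) + 1.85 × 0.2157 = 1.611 + 0.3991 = 2.010 mg/L.
DO = C_s − D = 9.67 − 2.010 = 7.660 mg/L.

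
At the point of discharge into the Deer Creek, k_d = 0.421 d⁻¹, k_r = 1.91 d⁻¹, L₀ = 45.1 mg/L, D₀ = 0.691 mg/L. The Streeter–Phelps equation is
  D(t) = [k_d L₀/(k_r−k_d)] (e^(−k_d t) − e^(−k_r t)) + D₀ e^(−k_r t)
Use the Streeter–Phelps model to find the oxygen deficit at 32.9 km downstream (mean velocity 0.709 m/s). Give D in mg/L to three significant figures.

D ≈ 5.85 mg/L

Travel time t = x/v = 32.9 km / (0.709 m/s) = 32900 m / 0.709 m/s = 46400 s = 0.5371 d.
k_d L₀/(k_r−k_d) = 0.421×45.1/(1.91−0.421) = 18.99/1.489 = 12.75 mg/L.
e^(−k_d t) = e^(−0.421×0.5371) = 0.7976; e^(−k_r t) = e^(−1.91×0.5371) = 0.3585.
D = 12.75 × (0.7976 − 0.3585) + 0.691 × 0.3585 = 5.600 + 0.2477 = 5.847 mg/L.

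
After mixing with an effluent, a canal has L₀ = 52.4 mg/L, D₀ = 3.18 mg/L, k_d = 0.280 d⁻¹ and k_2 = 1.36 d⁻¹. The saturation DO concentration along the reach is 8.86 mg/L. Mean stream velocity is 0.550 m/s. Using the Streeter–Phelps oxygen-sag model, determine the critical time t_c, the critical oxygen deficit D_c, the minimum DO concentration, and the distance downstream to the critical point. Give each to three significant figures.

t_c ≈ 1.22 d; D_c ≈ 7.67 mg/L; min DO ≈ 1.19 mg/L; x_c ≈ 57.8 km

At the critical point dD/dt = 0, so k_d L₀ e^(−k_d t) = k_2 D. Substituting D(t) from the Streeter–Phelps equation and solving for t gives
t_c = ln[(k_2/k_d)(1 − D₀(k_2−k_d)/(k_d L₀))] / (k_2−k_d).
Here k_2−k_d = 1.080 d⁻¹ and 1 − D₀(k_2−k_d)/(k_d L₀) = 1 − 3.18×1.080/(0.280×52.4) = 0.7659, so
t_c = ln(4.857 × 0.7659) / 1.080 = 1.314 / 1.080 = 1.216 d.
D_c = (k_d/k_2) L₀ e^(−k_d t_c) = (0.280/1.36) × 52.4 × e^(−0.280×1.216) = 0.2059 × 52.4 × 0.7113 = 7.674 mg/L.
Minimum DO = C_s − D_c = 8.86 − 7.674 = 1.186 mg/L.
x_c = v t_c = 0.550 m/s × 1.216 d × 86400 s/d = 57810 m ≈ 57.8 km.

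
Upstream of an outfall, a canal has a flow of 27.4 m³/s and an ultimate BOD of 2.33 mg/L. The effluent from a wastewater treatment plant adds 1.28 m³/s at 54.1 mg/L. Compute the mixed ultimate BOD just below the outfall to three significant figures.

4.64 mg/L

Flow-weighted mixing: C = (Q_r C_r + Q_w C_w)/(Q_r + Q_w)
= (27.4×2.33 + 1.28×54.1)/(27.4 + 1.28) = 133.1/28.68 = 4.641 mg/L.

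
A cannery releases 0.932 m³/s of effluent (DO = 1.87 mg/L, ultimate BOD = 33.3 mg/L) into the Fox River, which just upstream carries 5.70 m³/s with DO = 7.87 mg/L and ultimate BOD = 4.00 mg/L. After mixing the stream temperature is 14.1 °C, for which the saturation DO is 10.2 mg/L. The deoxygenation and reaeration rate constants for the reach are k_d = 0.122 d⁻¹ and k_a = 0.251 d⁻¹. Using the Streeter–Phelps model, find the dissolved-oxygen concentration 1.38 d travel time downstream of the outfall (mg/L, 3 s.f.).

DO ≈ 6.90 mg/L

Mixed DO = (5.70×7.87 + 0.932×1.87)/(5.70+0.932) = 46.60/6.632 = 7.027 mg/L.
Mixed L₀ = (5.70×4.00 + 0.932×33.3)/(6.632) = 53.84/6.632 = 8.118 mg/L.
Initial deficit D₀ = C_s − DO₀ = 10.2 − 7.027 = 3.173 mg/L.
D(1.38) = [0.122×8.118/(0.251−0.122)](e^(−0.122×1.38) − e^(−0.251×1.38)) + 3.173 e^(−0.251×1.38)
= 7.677 × (0.8450 − 0.7072) + 3.173 × 0.7072 = 3.302 mg/L.
DO = 10.2 − 3.302 = 6.898 mg/L.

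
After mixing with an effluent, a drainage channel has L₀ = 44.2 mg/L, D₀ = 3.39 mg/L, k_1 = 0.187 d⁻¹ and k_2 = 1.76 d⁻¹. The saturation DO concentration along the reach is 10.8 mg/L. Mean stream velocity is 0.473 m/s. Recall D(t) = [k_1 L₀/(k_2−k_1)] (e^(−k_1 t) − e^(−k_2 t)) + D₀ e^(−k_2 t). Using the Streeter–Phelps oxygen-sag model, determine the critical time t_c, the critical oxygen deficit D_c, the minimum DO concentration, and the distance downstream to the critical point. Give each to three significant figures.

t_c ≈ 0.767 d; D_c ≈ 4.07 mg/L; min DO ≈ 6.73 mg/L; x_c ≈ 31.3 km

With k_2/k_1 = 9.412 and 1 − D₀(k_2−k_1)/(k_1 L₀) = 0.3548,
t_c = ln(9.412 × 0.3548) / (1.76 − 0.187) = ln(3.340) / 1.573 = 1.206/1.573 = 0.7666 d.
L(t_c) = L₀ e^(−k_1 t_c) = 44.2 × 0.8664 = 38.30 mg/L, and at the critical point k_2 D_c = k_1 L, so D_c = (0.187/1.76) × 38.30 = 4.069 mg/L.
Minimum DO = C_s − D_c = 10.8 − 4.069 = 6.731 mg/L.
x_c = v t_c = 0.473 m/s × 0.7666 d × 86400 s/d = 31330 m ≈ 31.3 km.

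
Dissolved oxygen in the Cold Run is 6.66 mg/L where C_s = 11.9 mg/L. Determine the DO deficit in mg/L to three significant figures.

D ≈ 5.24 mg/L

D = C_s − C = 11.9 − 6.66 = 5.24 mg/L.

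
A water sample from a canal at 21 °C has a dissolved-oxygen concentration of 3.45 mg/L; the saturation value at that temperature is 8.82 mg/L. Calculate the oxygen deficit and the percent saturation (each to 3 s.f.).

D ≈ 5.37 mg/L; 39.1 % saturation

D = C_s − C = 8.82 − 3.45 = 5.37 mg/L.
% saturation = 3.45/8.82 × 100 = 39.1 %.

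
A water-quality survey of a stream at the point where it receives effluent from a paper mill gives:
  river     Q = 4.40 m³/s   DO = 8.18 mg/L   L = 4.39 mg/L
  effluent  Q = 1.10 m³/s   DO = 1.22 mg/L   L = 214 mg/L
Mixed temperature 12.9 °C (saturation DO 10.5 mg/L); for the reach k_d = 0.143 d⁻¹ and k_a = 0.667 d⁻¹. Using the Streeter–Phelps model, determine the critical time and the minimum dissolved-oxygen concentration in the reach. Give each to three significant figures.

Mixed DO = (4.40×8.18 + 1.10×1.22)/(4.40+1.10) = 37.33/5.500 = 6.788 mg/L.
Mixed L₀ = (4.40×4.39 + 1.10×214)/(5.500) = 254.7/5.500 = 46.31 mg/L.
Initial deficit D₀ = C_s − DO₀ = 10.5 − 6.788 = 3.712 mg/L.
t_c = (1/0.5240) ln[(0.667/0.143)(1 − 3.712×0.5240/(0.143×46.31))] = 1.908 × ln(3.294) = 2.275 d.
D_c = (0.143/0.667) × 46.31 × e^(−0.143×2.275) = 0.2144 × 46.31 × 0.7223 = 7.171 mg/L.
Minimum DO = 10.5 − 7.171 = 3.329 mg/L.

t_c ≈ 2.28 d; minimum DO ≈ 3.33 mg/L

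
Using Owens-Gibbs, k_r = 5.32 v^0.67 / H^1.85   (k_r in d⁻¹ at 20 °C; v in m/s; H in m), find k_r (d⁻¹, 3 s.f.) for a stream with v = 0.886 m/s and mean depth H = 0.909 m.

k_r = 5.32 × 0.886^0.67 / 0.909^1.85 = 5.32 × 0.9221 / 0.8382 = 5.853 d⁻¹.

k_r ≈ 5.85 d⁻¹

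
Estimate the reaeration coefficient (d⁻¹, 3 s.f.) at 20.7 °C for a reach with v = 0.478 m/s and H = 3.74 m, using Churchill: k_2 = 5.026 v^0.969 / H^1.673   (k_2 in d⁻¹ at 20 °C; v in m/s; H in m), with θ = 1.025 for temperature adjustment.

k_2 ≈ 0.275 d⁻¹

k_2(20) = 5.026 × 0.478^0.969 / 3.74^1.673 = 5.026 × 0.4891 / 9.087 = 0.2705 d⁻¹.
k_2(20.7) = 0.2705 × 1.025^(20.7−20) = 0.2705 × 1.017 = 0.2752 d⁻¹.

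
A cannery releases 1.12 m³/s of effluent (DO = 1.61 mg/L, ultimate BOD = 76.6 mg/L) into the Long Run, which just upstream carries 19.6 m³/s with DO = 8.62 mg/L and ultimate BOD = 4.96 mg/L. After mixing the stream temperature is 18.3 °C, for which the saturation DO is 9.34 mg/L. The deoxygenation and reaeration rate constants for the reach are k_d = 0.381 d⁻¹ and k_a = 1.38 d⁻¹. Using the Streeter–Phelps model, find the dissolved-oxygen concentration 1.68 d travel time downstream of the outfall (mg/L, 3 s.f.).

Mixed DO = (19.6×8.62 + 1.12×1.61)/(19.6+1.12) = 170.8/20.72 = 8.241 mg/L.
Mixed L₀ = (19.6×4.96 + 1.12×76.6)/(20.72) = 183.0/20.72 = 8.832 mg/L.
Initial deficit D₀ = C_s − DO₀ = 9.34 − 8.241 = 1.099 mg/L.
D(1.68) = [0.381×8.832/(1.38−0.381)](e^(−0.381×1.68) − e^(−1.38×1.68)) + 1.099 e^(−1.38×1.68)
= 3.369 × (0.5273 − 0.09843) + 1.099 × 0.09843 = 1.553 mg/L.
DO = 9.34 − 1.553 = 7.787 mg/L.

DO ≈ 7.79 mg/L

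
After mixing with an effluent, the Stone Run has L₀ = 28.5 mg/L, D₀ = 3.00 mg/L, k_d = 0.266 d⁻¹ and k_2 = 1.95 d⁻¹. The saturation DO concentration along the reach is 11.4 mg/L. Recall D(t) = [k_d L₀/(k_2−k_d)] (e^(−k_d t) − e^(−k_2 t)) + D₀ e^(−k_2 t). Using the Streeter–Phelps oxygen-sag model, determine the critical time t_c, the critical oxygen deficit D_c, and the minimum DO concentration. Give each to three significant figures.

t_c ≈ 0.531 d; D_c ≈ 3.38 mg/L; min DO ≈ 8.02 mg/L

At the critical point dD/dt = 0, so k_d L₀ e^(−k_d t) = k_2 D. Substituting D(t) from the Streeter–Phelps equation and solving for t gives
t_c = ln[(k_2/k_d)(1 − D₀(k_2−k_d)/(k_d L₀))] / (k_2−k_d).
Here k_2−k_d = 1.684 d⁻¹ and 1 − D₀(k_2−k_d)/(k_d L₀) = 1 − 3.00×1.684/(0.266×28.5) = 0.3336, so
t_c = ln(7.331 × 0.3336) / 1.684 = 0.8943 / 1.684 = 0.5310 d.
L(t_c) = L₀ e^(−k_d t_c) = 28.5 × 0.8683 = 24.75 mg/L, and at the critical point k_2 D_c = k_d L, so D_c = (0.266/1.95) × 24.75 = 3.376 mg/L.
Minimum DO = C_s − D_c = 11.4 − 3.376 = 8.024 mg/L.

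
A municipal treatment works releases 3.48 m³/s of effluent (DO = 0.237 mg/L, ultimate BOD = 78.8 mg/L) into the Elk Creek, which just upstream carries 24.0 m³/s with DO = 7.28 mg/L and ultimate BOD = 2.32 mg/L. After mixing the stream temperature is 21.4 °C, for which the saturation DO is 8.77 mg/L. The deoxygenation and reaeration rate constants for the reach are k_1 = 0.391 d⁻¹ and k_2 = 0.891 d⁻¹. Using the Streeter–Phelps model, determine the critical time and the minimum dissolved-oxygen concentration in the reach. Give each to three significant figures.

t_c ≈ 1.06 d; minimum DO ≈ 5.29 mg/L

Mixed DO = (24.0×7.28 + 3.48×0.237)/(24.0+3.48) = 175.5/27.48 = 6.388 mg/L.
Mixed L₀ = (24.0×2.32 + 3.48×78.8)/(27.48) = 329.9/27.48 = 12.01 mg/L.
Initial deficit D₀ = C_s − DO₀ = 8.77 − 6.388 = 2.382 mg/L.
t_c = (1/0.5000) ln[(0.891/0.391)(1 − 2.382×0.5000/(0.391×12.01))] = 2.000 × ln(1.701) = 1.062 d.
D_c = (0.391/0.891) × 12.01 × e^(−0.391×1.062) = 0.4388 × 12.01 × 0.6602 = 3.478 mg/L.
Minimum DO = 8.77 − 3.478 = 5.292 mg/L.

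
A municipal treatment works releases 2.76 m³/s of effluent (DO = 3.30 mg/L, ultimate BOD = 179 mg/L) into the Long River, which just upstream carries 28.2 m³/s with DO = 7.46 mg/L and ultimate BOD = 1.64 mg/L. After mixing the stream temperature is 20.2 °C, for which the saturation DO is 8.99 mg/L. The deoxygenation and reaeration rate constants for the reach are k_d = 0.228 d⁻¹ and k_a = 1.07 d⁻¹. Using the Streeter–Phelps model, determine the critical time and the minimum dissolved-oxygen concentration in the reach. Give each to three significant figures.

Mixed DO = (28.2×7.46 + 2.76×3.30)/(28.2+2.76) = 219.5/30.96 = 7.089 mg/L.
Mixed L₀ = (28.2×1.64 + 2.76×179)/(30.96) = 540.3/30.96 = 17.45 mg/L.
Initial deficit D₀ = C_s − DO₀ = 8.99 − 7.089 = 1.901 mg/L.
t_c = (1/0.8420) ln[(1.07/0.228)(1 − 1.901×0.8420/(0.228×17.45))] = 1.188 × ln(2.805) = 1.225 d.
D_c = (0.228/1.07) × 17.45 × e^(−0.228×1.225) = 0.2131 × 17.45 × 0.7563 = 2.812 mg/L.
Minimum DO = 8.99 − 2.812 = 6.178 mg/L.

t_c ≈ 1.23 d; minimum DO ≈ 6.18 mg/L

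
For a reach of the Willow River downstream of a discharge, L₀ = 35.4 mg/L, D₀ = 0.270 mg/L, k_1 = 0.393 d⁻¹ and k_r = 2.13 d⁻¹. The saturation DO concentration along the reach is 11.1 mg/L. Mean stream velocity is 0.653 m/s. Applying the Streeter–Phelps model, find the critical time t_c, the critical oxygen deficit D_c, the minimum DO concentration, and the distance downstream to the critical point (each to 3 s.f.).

t_c ≈ 0.953 d; D_c ≈ 4.49 mg/L; min DO ≈ 6.61 mg/L; x_c ≈ 53.8 km

t_c = [1/(k_r−k_1)] ln[(k_r/k_1)(1 − D₀(k_r−k_1)/(k_1 L₀))]
= [1/(2.13−0.393)] ln[(2.13/0.393)(1 − 0.270×1.737/(0.393×35.4))]
= (1/1.737) ln[5.420 × 0.9663] = 0.5757 × ln(5.237) = 0.5757 × 1.656 = 0.9532 d.
L(t_c) = L₀ e^(−k_1 t_c) = 35.4 × 0.6875 = 24.34 mg/L, and at the critical point k_r D_c = k_1 L, so D_c = (0.393/2.13) × 24.34 = 4.491 mg/L.
Minimum DO = C_s − D_c = 11.1 − 4.491 = 6.609 mg/L.
x_c = v t_c = 0.653 m/s × 0.9532 d × 86400 s/d = 53780 m ≈ 53.8 km.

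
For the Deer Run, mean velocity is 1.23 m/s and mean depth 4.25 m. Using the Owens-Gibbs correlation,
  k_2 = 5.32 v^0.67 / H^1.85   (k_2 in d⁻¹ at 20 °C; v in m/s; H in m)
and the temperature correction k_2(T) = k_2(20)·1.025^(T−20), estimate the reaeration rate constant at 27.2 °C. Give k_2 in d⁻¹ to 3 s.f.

k_2(20) = 5.32 × 1.23^0.67 / 4.25^1.85 = 5.32 × 1.149 / 14.54 = 0.4204 d⁻¹.
k_2(27.2) = 0.4204 × 1.025^(27.2−20) = 0.4204 × 1.195 = 0.5022 d⁻¹.

k_2 ≈ 0.502 d⁻¹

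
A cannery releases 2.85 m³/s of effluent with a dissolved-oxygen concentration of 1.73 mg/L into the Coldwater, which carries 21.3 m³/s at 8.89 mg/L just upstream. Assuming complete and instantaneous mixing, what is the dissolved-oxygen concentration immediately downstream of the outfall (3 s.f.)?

Flow-weighted mixing: C = (Q_r C_r + Q_w C_w)/(Q_r + Q_w)
= (21.3×8.89 + 2.85×1.73)/(21.3 + 2.85) = 194.3/24.15 = 8.045 mg/L.

8.05 mg/L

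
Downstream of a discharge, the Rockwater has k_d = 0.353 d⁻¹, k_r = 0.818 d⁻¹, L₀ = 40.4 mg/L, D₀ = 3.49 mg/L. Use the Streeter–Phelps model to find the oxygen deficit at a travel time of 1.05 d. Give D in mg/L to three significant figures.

D ≈ 9.66 mg/L

k_d L₀/(k_r−k_d) = 0.353×40.4/(0.818−0.353) = 14.26/0.4650 = 30.67 mg/L.
e^(−k_d t) = e^(−0.353×1.050) = 0.6903; e^(−k_r t) = e^(−0.818×1.050) = 0.4236.
D = 30.67 × (0.6903 − 0.4236) + 3.49 × 0.4236 = 8.178 + 1.478 = 9.657 mg/L.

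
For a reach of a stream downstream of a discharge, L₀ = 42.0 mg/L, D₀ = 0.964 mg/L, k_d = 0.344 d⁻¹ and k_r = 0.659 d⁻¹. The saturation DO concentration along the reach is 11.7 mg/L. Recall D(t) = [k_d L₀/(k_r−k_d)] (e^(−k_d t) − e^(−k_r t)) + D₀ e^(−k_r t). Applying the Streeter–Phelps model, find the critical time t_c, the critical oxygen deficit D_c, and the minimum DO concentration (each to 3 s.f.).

t_c ≈ 2.00 d; D_c ≈ 11.0 mg/L; min DO ≈ 0.667 mg/L

At the critical point dD/dt = 0, so k_d L₀ e^(−k_d t) = k_r D. Substituting D(t) from the Streeter–Phelps equation and solving for t gives
t_c = ln[(k_r/k_d)(1 − D₀(k_r−k_d)/(k_d L₀))] / (k_r−k_d).
Here k_r−k_d = 0.3150 d⁻¹ and 1 − D₀(k_r−k_d)/(k_d L₀) = 1 − 0.964×0.3150/(0.344×42.0) = 0.9790, so
t_c = ln(1.916 × 0.9790) / 0.3150 = 0.6288 / 0.3150 = 1.996 d.
L(t_c) = L₀ e^(−k_d t_c) = 42.0 × 0.5032 = 21.14 mg/L, and at the critical point k_r D_c = k_d L, so D_c = (0.344/0.659) × 21.14 = 11.03 mg/L.
Minimum DO = C_s − D_c = 11.7 − 11.03 = 0.6674 mg/L.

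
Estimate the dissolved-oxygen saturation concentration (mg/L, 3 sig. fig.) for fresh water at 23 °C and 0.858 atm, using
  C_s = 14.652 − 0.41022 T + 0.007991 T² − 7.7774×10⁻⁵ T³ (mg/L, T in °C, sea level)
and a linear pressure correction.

C_s ≈ 7.29 mg/L

At sea level: C_s = 14.652 − 0.41022×23 + 0.007991×23² − 7.7774×10⁻⁵×23³ = 8.498 mg/L.
Pressure correction: C_s' = 8.498 × 0.858 = 7.291 mg/L.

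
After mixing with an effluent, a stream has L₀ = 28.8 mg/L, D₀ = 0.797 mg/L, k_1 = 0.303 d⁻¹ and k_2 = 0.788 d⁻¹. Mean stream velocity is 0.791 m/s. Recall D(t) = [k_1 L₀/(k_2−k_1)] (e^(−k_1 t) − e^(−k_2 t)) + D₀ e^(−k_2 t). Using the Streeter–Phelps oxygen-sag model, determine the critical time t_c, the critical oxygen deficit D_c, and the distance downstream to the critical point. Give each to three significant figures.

t_c ≈ 1.88 d; D_c ≈ 6.27 mg/L; x_c ≈ 128 km

At the critical point dD/dt = 0, so k_1 L₀ e^(−k_1 t) = k_2 D. Substituting D(t) from the Streeter–Phelps equation and solving for t gives
t_c = ln[(k_2/k_1)(1 − D₀(k_2−k_1)/(k_1 L₀))] / (k_2−k_1).
Here k_2−k_1 = 0.4850 d⁻¹ and 1 − D₀(k_2−k_1)/(k_1 L₀) = 1 − 0.797×0.4850/(0.303×28.8) = 0.9557, so
t_c = ln(2.601 × 0.9557) / 0.4850 = 0.9105 / 0.4850 = 1.877 d.
D_c = (k_1/k_2) L₀ e^(−k_1 t_c) = (0.303/0.788) × 28.8 × e^(−0.303×1.877) = 0.3845 × 28.8 × 0.5662 = 6.270 mg/L.
x_c = v t_c = 0.791 m/s × 1.877 d × 86400 s/d = 128300 m ≈ 128 km.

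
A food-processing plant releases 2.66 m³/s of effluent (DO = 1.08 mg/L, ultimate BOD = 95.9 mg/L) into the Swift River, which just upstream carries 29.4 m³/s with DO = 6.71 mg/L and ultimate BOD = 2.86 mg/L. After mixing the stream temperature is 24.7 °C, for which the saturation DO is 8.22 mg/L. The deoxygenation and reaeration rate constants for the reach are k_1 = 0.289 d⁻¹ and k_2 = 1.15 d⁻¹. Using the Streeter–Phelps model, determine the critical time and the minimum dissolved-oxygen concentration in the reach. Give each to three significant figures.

t_c ≈ 0.659 d; minimum DO ≈ 6.02 mg/L

Mixed DO = (29.4×6.71 + 2.66×1.08)/(29.4+2.66) = 200.1/32.06 = 6.243 mg/L.
Mixed L₀ = (29.4×2.86 + 2.66×95.9)/(32.06) = 339.2/32.06 = 10.58 mg/L.
Initial deficit D₀ = C_s − DO₀ = 8.22 − 6.243 = 1.977 mg/L.
t_c = (1/0.8610) ln[(1.15/0.289)(1 − 1.977×0.8610/(0.289×10.58))] = 1.161 × ln(1.764) = 0.6590 d.
D_c = (0.289/1.15) × 10.58 × e^(−0.289×0.6590) = 0.2513 × 10.58 × 0.8266 = 2.198 mg/L.
Minimum DO = 8.22 − 2.198 = 6.022 mg/L.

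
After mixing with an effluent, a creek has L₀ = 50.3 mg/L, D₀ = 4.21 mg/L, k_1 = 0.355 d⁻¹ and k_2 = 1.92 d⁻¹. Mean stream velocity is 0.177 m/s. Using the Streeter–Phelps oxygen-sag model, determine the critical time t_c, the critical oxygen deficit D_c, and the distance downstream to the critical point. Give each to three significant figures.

t_c ≈ 0.784 d; D_c ≈ 7.04 mg/L; x_c ≈ 12.0 km

At the critical point dD/dt = 0, so k_1 L₀ e^(−k_1 t) = k_2 D. Substituting D(t) from the Streeter–Phelps equation and solving for t gives
t_c = ln[(k_2/k_1)(1 − D₀(k_2−k_1)/(k_1 L₀))] / (k_2−k_1).
Here k_2−k_1 = 1.565 d⁻¹ and 1 − D₀(k_2−k_1)/(k_1 L₀) = 1 − 4.21×1.565/(0.355×50.3) = 0.6310, so
t_c = ln(5.408 × 0.6310) / 1.565 = 1.228 / 1.565 = 0.7844 d.
L(t_c) = L₀ e^(−k_1 t_c) = 50.3 × 0.7570 = 38.07 mg/L, and at the critical point k_2 D_c = k_1 L, so D_c = (0.355/1.92) × 38.07 = 7.040 mg/L.
x_c = v t_c = 0.177 m/s × 0.7844 d × 86400 s/d = 12000 m ≈ 12.0 km.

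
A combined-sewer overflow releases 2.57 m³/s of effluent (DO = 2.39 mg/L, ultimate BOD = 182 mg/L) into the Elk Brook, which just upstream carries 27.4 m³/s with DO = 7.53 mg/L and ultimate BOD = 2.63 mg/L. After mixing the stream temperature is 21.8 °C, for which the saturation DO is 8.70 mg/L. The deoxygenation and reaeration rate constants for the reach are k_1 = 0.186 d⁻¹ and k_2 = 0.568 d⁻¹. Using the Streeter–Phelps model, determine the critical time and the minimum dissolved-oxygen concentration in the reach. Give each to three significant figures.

Mixed DO = (27.4×7.53 + 2.57×2.39)/(27.4+2.57) = 212.5/29.97 = 7.089 mg/L.
Mixed L₀ = (27.4×2.63 + 2.57×182)/(29.97) = 539.8/29.97 = 18.01 mg/L.
Initial deficit D₀ = C_s − DO₀ = 8.70 − 7.089 = 1.611 mg/L.
t_c = (1/0.3820) ln[(0.568/0.186)(1 − 1.611×0.3820/(0.186×18.01))] = 2.618 × ln(2.493) = 2.391 d.
D_c = (0.186/0.568) × 18.01 × e^(−0.186×2.391) = 0.3275 × 18.01 × 0.6410 = 3.781 mg/L.
Minimum DO = 8.70 − 3.781 = 4.919 mg/L.

t_c ≈ 2.39 d; minimum DO ≈ 4.92 mg/L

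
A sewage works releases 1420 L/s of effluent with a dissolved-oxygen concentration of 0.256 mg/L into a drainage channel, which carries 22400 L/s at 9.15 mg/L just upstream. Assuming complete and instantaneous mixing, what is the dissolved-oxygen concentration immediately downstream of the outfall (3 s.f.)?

8.62 mg/L

Flow-weighted mixing: C = (Q_r C_r + Q_w C_w)/(Q_r + Q_w)
= (22400×9.15 + 1420×0.256)/(22400 + 1420) = 205300/23820 = 8.620 mg/L.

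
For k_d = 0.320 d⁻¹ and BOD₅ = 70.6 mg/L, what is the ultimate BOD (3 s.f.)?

L₀ ≈ 88.5 mg/L

BOD₅ = L₀(1 − e^(−5k_d)) ⇒ L₀ = BOD₅ / (1 − e^(−5×0.320))
= 70.6 / (1 − 0.2019) = 70.6 / 0.7981 = 88.46 mg/L.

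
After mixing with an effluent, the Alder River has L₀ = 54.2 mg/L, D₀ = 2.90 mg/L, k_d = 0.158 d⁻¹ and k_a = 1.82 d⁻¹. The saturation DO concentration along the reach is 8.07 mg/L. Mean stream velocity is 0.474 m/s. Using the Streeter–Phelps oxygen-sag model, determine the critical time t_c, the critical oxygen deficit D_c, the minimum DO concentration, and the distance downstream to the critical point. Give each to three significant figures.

With k_a/k_d = 11.52 and 1 − D₀(k_a−k_d)/(k_d L₀) = 0.4372,
t_c = ln(11.52 × 0.4372) / (1.82 − 0.158) = ln(5.036) / 1.662 = 1.617/1.662 = 0.9727 d.
D_c = (k_d/k_a) L₀ e^(−k_d t_c) = (0.158/1.82) × 54.2 × e^(−0.158×0.9727) = 0.08681 × 54.2 × 0.8575 = 4.035 mg/L.
Minimum DO = C_s − D_c = 8.07 − 4.035 = 4.035 mg/L.
x_c = v t_c = 0.474 m/s × 0.9727 d × 86400 s/d = 39830 m ≈ 39.8 km.

t_c ≈ 0.973 d; D_c ≈ 4.03 mg/L; min DO ≈ 4.04 mg/L; x_c ≈ 39.8 km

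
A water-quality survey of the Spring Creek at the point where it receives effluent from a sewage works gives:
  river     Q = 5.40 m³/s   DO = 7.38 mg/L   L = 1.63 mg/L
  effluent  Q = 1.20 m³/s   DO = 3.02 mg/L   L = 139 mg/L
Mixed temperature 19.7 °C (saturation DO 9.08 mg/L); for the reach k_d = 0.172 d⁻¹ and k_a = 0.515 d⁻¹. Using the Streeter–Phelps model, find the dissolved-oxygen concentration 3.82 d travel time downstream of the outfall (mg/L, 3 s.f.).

Mixed DO = (5.40×7.38 + 1.20×3.02)/(5.40+1.20) = 43.48/6.600 = 6.587 mg/L.
Mixed L₀ = (5.40×1.63 + 1.20×139)/(6.600) = 175.6/6.600 = 26.61 mg/L.
Initial deficit D₀ = C_s − DO₀ = 9.08 − 6.587 = 2.493 mg/L.
D(3.82) = [0.172×26.61/(0.515−0.172)](e^(−0.172×3.82) − e^(−0.515×3.82)) + 2.493 e^(−0.515×3.82)
= 13.34 × (0.5184 − 0.1398) + 2.493 × 0.1398 = 5.399 mg/L.
DO = 9.08 − 5.399 = 3.681 mg/L.

DO ≈ 3.68 mg/L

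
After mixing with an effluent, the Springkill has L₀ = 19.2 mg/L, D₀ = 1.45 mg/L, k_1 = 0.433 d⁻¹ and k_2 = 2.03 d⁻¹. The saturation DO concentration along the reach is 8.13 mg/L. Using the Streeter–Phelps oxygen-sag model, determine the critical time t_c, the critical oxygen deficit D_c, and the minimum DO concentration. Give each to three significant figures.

t_c ≈ 0.763 d; D_c ≈ 2.94 mg/L; min DO ≈ 5.19 mg/L

At the critical point dD/dt = 0, so k_1 L₀ e^(−k_1 t) = k_2 D. Substituting D(t) from the Streeter–Phelps equation and solving for t gives
t_c = ln[(k_2/k_1)(1 − D₀(k_2−k_1)/(k_1 L₀))] / (k_2−k_1).
Here k_2−k_1 = 1.597 d⁻¹ and 1 − D₀(k_2−k_1)/(k_1 L₀) = 1 − 1.45×1.597/(0.433×19.2) = 0.7215, so
t_c = ln(4.688 × 0.7215) / 1.597 = 1.219 / 1.597 = 0.7630 d.
L(t_c) = L₀ e^(−k_1 t_c) = 19.2 × 0.7186 = 13.80 mg/L, and at the critical point k_2 D_c = k_1 L, so D_c = (0.433/2.03) × 13.80 = 2.943 mg/L.
Minimum DO = C_s − D_c = 8.13 − 2.943 = 5.187 mg/L.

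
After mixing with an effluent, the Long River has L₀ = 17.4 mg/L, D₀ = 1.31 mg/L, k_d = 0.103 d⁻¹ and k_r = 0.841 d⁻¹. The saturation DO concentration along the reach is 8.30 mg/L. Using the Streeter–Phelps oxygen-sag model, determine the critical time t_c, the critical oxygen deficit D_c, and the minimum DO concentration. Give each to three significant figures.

t_c ≈ 1.79 d; D_c ≈ 1.77 mg/L; min DO ≈ 6.53 mg/L

t_c = [1/(k_r−k_d)] ln[(k_r/k_d)(1 − D₀(k_r−k_d)/(k_d L₀))]
= [1/(0.841−0.103)] ln[(0.841/0.103)(1 − 1.31×0.7380/(0.103×17.4))]
= (1/0.7380) ln[8.165 × 0.4606] = 1.355 × ln(3.761) = 1.355 × 1.325 = 1.795 d.
D_c = (k_d/k_r) L₀ e^(−k_d t_c) = (0.103/0.841) × 17.4 × e^(−0.103×1.795) = 0.1225 × 17.4 × 0.8312 = 1.771 mg/L.
Minimum DO = C_s − D_c = 8.30 − 1.771 = 6.529 mg/L.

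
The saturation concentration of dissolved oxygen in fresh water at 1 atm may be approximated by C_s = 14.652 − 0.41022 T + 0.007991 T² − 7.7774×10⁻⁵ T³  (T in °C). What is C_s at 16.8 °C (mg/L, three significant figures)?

C_s ≈ 9.65 mg/L

C_s = 14.652 − 0.41022×16.8 + 0.007991×16.8² − 7.7774×10⁻⁵×16.8³ = 9.647 mg/L.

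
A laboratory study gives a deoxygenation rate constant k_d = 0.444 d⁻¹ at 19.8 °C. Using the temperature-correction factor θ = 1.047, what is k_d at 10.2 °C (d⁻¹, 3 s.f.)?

k_d(T₂) = k_d(T₁) · θ^(T₂−T₁) = 0.444 × 1.047^(10.2−19.8)
= 0.444 × 1.047^-9.60 = 0.444 × 0.6434 = 0.2857 d⁻¹.

k_d ≈ 0.286 d⁻¹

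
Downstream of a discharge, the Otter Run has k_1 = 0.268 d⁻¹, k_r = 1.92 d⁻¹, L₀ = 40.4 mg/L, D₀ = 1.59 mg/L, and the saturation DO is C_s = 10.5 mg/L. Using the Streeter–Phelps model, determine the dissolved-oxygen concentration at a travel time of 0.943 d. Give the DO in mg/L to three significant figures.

DO ≈ 6.22 mg/L

k_1 L₀/(k_r−k_1) = 0.268×40.4/(1.92−0.268) = 10.83/1.652 = 6.554 mg/L.
e^(−k_1 t) = e^(−0.268×0.9430) = 0.7767; e^(−k_r t) = e^(−1.92×0.9430) = 0.1636.
D = 6.554 × (0.7767 − 0.1636) + 1.59 × 0.1636 = 4.018 + 0.2601 = 4.278 mg/L.
DO = C_s − D = 10.5 − 4.278 = 6.222 mg/L.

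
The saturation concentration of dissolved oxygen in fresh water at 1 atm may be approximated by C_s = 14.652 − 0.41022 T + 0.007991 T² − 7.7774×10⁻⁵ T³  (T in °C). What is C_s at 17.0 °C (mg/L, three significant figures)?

C_s = 14.652 − 0.41022×17.0 + 0.007991×17.0² − 7.7774×10⁻⁵×17.0³ = 9.606 mg/L.

C_s ≈ 9.61 mg/L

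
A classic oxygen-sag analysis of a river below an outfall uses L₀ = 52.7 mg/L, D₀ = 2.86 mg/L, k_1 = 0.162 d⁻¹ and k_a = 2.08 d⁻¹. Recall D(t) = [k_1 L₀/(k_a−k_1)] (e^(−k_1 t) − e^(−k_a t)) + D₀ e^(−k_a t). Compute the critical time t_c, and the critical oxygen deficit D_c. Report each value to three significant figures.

With k_a/k_1 = 12.84 and 1 − D₀(k_a−k_1)/(k_1 L₀) = 0.3575,
t_c = ln(12.84 × 0.3575) / (2.08 − 0.162) = ln(4.590) / 1.918 = 1.524/1.918 = 0.7945 d.
L(t_c) = L₀ e^(−k_1 t_c) = 52.7 × 0.8792 = 46.34 mg/L, and at the critical point k_a D_c = k_1 L, so D_c = (0.162/2.08) × 46.34 = 3.609 mg/L.

t_c ≈ 0.794 d; D_c ≈ 3.61 mg/L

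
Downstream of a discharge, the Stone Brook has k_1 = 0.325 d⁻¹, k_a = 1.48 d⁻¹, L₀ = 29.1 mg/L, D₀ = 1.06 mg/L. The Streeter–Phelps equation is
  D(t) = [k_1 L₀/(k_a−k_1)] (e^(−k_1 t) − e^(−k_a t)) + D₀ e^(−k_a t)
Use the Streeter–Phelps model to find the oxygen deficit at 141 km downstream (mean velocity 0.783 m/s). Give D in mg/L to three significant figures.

Travel time t = x/v = 141 km / (0.783 m/s) = 141000 m / 0.783 m/s = 180100 s = 2.084 d.
k_1 L₀/(k_a−k_1) = 0.325×29.1/(1.48−0.325) = 9.458/1.155 = 8.188 mg/L.
e^(−k_1 t) = e^(−0.325×2.084) = 0.5080; e^(−k_a t) = e^(−1.48×2.084) = 0.04575.
D = 8.188 × (0.5080 − 0.04575) + 1.06 × 0.04575 = 3.785 + 0.04849 = 3.833 mg/L.

D ≈ 3.83 mg/L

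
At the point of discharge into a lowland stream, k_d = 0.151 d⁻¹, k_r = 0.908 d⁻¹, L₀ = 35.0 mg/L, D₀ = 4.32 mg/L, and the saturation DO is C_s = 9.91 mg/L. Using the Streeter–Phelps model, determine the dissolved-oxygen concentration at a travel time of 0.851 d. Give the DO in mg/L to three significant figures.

DO ≈ 5.00 mg/L

k_d L₀/(k_r−k_d) = 0.151×35.0/(0.908−0.151) = 5.285/0.7570 = 6.982 mg/L.
e^(−k_d t) = e^(−0.151×0.8510) = 0.8794; e^(−k_r t) = e^(−0.908×0.8510) = 0.4618.
D = 6.982 × (0.8794 − 0.4618) + 4.32 × 0.4618 = 2.916 + 1.995 = 4.911 mg/L.
DO = C_s − D = 9.91 − 4.911 = 4.999 mg/L.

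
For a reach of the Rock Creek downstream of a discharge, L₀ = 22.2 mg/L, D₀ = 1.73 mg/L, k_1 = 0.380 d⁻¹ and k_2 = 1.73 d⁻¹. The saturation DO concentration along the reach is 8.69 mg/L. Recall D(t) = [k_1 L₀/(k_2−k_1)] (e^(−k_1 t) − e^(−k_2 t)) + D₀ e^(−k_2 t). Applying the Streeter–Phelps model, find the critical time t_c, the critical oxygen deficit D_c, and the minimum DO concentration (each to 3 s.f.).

t_c = [1/(k_2−k_1)] ln[(k_2/k_1)(1 − D₀(k_2−k_1)/(k_1 L₀))]
= [1/(1.73−0.380)] ln[(1.73/0.380)(1 − 1.73×1.350/(0.380×22.2))]
= (1/1.350) ln[4.553 × 0.7232] = 0.7407 × ln(3.292) = 0.7407 × 1.192 = 0.8826 d.
L(t_c) = L₀ e^(−k_1 t_c) = 22.2 × 0.7150 = 15.87 mg/L, and at the critical point k_2 D_c = k_1 L, so D_c = (0.380/1.73) × 15.87 = 3.487 mg/L.
Minimum DO = C_s − D_c = 8.69 − 3.487 = 5.203 mg/L.

t_c ≈ 0.883 d; D_c ≈ 3.49 mg/L; min DO ≈ 5.20 mg/L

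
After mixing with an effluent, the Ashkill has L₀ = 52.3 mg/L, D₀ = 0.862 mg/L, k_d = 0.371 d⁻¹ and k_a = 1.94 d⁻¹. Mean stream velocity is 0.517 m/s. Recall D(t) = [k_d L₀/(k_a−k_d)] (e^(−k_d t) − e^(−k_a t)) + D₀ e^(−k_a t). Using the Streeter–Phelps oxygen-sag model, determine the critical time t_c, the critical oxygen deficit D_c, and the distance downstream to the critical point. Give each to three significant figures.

t_c ≈ 1.01 d; D_c ≈ 6.88 mg/L; x_c ≈ 45.0 km

With k_a/k_d = 5.229 and 1 − D₀(k_a−k_d)/(k_d L₀) = 0.9303,
t_c = ln(5.229 × 0.9303) / (1.94 − 0.371) = ln(4.865) / 1.569 = 1.582/1.569 = 1.008 d.
D_c = (k_d/k_a) L₀ e^(−k_d t_c) = (0.371/1.94) × 52.3 × e^(−0.371×1.008) = 0.1912 × 52.3 × 0.6879 = 6.880 mg/L.
x_c = v t_c = 0.517 m/s × 1.008 d × 86400 s/d = 45040 m ≈ 45.0 km.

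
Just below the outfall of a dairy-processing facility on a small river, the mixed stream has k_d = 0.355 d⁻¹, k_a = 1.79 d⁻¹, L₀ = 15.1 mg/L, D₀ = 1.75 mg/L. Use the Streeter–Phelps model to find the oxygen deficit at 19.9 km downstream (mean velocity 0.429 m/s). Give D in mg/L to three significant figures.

Travel time t = x/v = 19.9 km / (0.429 m/s) = 19900 m / 0.429 m/s = 46390 s = 0.5369 d.
k_d L₀/(k_a−k_d) = 0.355×15.1/(1.79−0.355) = 5.361/1.435 = 3.736 mg/L.
e^(−k_d t) = e^(−0.355×0.5369) = 0.8265; e^(−k_a t) = e^(−1.79×0.5369) = 0.3825.
D = 3.736 × (0.8265 − 0.3825) + 1.75 × 0.3825 = 1.658 + 0.6694 = 2.328 mg/L.

D ≈ 2.33 mg/L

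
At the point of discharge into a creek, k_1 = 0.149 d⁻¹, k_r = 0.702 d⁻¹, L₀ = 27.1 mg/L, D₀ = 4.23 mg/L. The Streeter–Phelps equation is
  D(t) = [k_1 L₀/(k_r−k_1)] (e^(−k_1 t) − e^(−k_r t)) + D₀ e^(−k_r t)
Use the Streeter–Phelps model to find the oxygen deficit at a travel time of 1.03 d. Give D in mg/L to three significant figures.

D ≈ 4.77 mg/L

k_1 L₀/(k_r−k_1) = 0.149×27.1/(0.702−0.149) = 4.038/0.5530 = 7.302 mg/L.
e^(−k_1 t) = e^(−0.149×1.030) = 0.8577; e^(−k_r t) = e^(−0.702×1.030) = 0.4853.
D = 7.302 × (0.8577 − 0.4853) + 4.23 × 0.4853 = 2.720 + 2.053 = 4.772 mg/L.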